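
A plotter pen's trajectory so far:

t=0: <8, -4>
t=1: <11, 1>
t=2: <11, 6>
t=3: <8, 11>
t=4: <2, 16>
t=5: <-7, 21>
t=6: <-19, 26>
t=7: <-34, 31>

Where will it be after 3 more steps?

Successive displacements: <+3, +5>, <+0, +5>, <-3, +5>, <-6, +5>, <-9, +5>, <-12, +5>, <-15, +5> — each changes by <-3, +0>.
step 8: <-34, 31> + <-18, +5> → <-52, 36>
step 9: <-52, 36> + <-21, +5> → <-73, 41>
step 10: <-73, 41> + <-24, +5> → <-97, 46>

<-97, 46>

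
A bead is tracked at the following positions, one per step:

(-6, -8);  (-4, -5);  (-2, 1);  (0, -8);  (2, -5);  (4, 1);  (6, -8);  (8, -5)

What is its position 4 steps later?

(16, 1)

The first coordinate changes by +2 each step, so at step 11 it is -6 + 11·(2) = 16.
The second coordinate repeats the cycle [-8, -5, 1] with period 3; step 11 mod 3 = 2, giving 1.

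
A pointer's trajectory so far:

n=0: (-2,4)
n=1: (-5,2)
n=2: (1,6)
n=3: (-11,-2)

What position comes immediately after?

(13,14)

Consecutive displacements (-3,-2), (+6,+4), (-12,-8) scale by a factor of -2 each step.
step 4: (-11,-2) + (+24,+16) → (13,14)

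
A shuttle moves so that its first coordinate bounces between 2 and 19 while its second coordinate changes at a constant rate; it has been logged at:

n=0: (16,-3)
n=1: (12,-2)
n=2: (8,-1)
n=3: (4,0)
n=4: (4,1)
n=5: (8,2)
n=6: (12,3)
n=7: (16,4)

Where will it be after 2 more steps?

(14,6)

The first coordinate travels 4 per step and bounces off the walls at 2 and 19.
  step 8: 16 → 18
  step 9: 18 → 14
The second coordinate changes by +1 each step: at step 9 it is 6.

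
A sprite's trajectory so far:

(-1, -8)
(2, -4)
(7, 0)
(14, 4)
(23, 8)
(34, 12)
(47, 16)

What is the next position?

First differences are (+3, +4), (+5, +4), (+7, +4), (+9, +4), (+11, +4), (+13, +4); their common second difference is (+2, +0) (constant acceleration).
step 7: (47, 16) + (+15, +4) → (62, 20)

(62, 20)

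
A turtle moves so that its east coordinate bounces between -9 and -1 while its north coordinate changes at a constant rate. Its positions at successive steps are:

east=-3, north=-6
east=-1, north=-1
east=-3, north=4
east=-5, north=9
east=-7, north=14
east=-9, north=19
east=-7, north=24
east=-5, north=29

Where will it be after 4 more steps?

The east coordinate travels 2 per step and bounces off the walls at -9 and -1.
  step 8: -5 → -3
  step 9: -3 → -1
  step 10: -1 → -3
  step 11: -3 → -5
The north coordinate changes by +5 each step: at step 11 it is 49.

east=-5, north=49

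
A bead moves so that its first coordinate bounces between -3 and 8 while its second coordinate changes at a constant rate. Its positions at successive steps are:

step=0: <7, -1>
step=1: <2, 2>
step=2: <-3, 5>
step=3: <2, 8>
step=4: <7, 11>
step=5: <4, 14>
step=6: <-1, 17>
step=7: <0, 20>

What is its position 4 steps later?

The first coordinate reflects between -3 and 8, moving 5 per step.
  step 8: 0 → 5
  step 9: 5 → 6
  step 10: 6 → 1
  step 11: 1 → -2
The second coordinate changes by +3 each step: at step 11 it is 32.

<-2, 32>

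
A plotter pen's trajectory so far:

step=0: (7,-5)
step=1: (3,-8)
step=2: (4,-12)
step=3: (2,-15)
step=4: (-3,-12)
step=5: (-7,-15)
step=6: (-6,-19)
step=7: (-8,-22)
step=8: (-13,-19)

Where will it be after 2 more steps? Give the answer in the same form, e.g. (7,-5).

(-16,-26)

Step-to-step displacements: (-4,-3), (+1,-4), (-2,-3), (-5,+3), (-4,-3), (+1,-4), (-2,-3), (-5,+3) — a repeating cycle of length 4.
step 9: apply (-4,-3) → (-17,-22)
step 10: apply (+1,-4) → (-16,-26)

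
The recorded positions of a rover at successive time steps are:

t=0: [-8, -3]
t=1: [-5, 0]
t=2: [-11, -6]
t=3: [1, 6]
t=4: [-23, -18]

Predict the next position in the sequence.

[25, 30]

Step-to-step displacements: [+3, +3], [-6, -6], [+12, +12], [-24, -24]; each is -2× the previous.
step 5: [-23, -18] + [+48, +48] → [25, 30]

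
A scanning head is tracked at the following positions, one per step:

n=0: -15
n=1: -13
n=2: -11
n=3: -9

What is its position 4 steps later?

The position changes by +2 every step.
step 4: -9 + 2 → -7
step 5: -7 + 2 → -5
step 6: -5 + 2 → -3
step 7: -3 + 2 → -1

-1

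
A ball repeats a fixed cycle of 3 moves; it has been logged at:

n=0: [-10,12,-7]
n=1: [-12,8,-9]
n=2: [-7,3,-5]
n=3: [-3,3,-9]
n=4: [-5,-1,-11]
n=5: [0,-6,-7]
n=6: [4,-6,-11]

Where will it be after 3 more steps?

[11,-15,-13]

Differencing gives [-2,-4,-2], [+5,-5,+4], [+4,+0,-4], [-2,-4,-2], [+5,-5,+4], [+4,+0,-4]. This is the pattern [-2,-4,-2], [+5,-5,+4], [+4,+0,-4] repeated.
step 7: apply [-2,-4,-2] → [2,-10,-13]
step 8: apply [+5,-5,+4] → [7,-15,-9]
step 9: apply [+4,+0,-4] → [11,-15,-13]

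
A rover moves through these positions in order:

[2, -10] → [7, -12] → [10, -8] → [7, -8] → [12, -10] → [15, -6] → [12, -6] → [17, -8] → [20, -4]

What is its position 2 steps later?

Step-to-step displacements: [+5, -2], [+3, +4], [-3, +0], [+5, -2], [+3, +4], [-3, +0], [+5, -2], [+3, +4] — a repeating cycle of length 3.
step 9: apply [-3, +0] → [17, -4]
step 10: apply [+5, -2] → [22, -6]

[22, -6]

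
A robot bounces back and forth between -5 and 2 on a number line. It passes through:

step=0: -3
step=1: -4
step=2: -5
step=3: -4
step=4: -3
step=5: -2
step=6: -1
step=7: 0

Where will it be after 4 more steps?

The value travels 1 per step and bounces off the walls at -5 and 2.
  step 8: 0 → 1
  step 9: 1 → 2
  step 10: 2 → 1
  step 11: 1 → 0

0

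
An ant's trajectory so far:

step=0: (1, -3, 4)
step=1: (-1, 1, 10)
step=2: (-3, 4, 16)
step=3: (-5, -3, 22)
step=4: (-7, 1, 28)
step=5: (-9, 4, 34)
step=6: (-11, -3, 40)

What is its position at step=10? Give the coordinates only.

(-19, 1, 64)

The first coordinate changes by -2 each step, so at step 10 it is 1 + 10·(-2) = -19.
The second coordinate repeats the cycle [-3, 1, 4] with period 3; step 10 mod 3 = 1, giving 1.
The third coordinate changes by +6 each step, so at step 10 it is 4 + 10·(6) = 64.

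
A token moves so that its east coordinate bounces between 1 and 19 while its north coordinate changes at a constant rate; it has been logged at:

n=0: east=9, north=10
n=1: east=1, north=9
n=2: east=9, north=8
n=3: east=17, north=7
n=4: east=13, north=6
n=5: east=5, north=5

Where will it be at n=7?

east=13, north=3

The east coordinate reflects between 1 and 19, moving 8 per step.
  step 6: 5 → 5
  step 7: 5 → 13
The north coordinate changes by -1 each step: at step 7 it is 3.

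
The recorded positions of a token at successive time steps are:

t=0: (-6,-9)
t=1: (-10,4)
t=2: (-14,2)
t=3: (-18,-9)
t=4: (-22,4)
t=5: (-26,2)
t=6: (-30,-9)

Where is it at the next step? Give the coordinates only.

The first coordinate changes by -4 each step, so at step 7 it is -6 + 7·(-4) = -34.
The second coordinate repeats the cycle [-9, 4, 2] with period 3; step 7 mod 3 = 1, giving 4.

(-34,4)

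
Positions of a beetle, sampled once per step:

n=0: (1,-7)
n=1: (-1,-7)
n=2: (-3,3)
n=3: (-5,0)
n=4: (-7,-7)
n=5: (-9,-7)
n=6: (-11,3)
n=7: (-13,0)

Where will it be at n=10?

(-19,3)

The first coordinate changes by -2 each step, so at step 10 it is 1 + 10·(-2) = -19.
The second coordinate repeats the cycle [-7, -7, 3, 0] with period 4; step 10 mod 4 = 2, giving 3.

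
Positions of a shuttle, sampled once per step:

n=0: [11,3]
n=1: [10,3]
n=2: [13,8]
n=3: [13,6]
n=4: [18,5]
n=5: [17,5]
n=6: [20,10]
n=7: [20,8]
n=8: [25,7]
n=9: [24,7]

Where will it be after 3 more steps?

[32,9]

Differencing gives [-1,+0], [+3,+5], [+0,-2], [+5,-1], [-1,+0], [+3,+5], [+0,-2], [+5,-1], [-1,+0]. This is the pattern [-1,+0], [+3,+5], [+0,-2], [+5,-1] repeated.
step 10: apply [+3,+5] → [27,12]
step 11: apply [+0,-2] → [27,10]
step 12: apply [+5,-1] → [32,9]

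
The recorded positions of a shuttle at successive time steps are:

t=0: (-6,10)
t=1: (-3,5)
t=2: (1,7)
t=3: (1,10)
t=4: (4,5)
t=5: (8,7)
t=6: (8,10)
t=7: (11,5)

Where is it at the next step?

(15,7)

The moves between consecutive positions are (+3,-5), (+4,+2), (+0,+3), (+3,-5), (+4,+2), (+0,+3), (+3,-5); they repeat the 3-cycle [(+3,-5), (+4,+2), (+0,+3)].
step 8: apply (+4,+2) → (15,7)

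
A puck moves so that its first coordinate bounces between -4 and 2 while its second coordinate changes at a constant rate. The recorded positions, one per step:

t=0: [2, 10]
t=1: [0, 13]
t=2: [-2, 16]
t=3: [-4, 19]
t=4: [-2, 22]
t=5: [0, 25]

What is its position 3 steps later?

[-2, 34]

The first coordinate travels 2 per step and bounces off the walls at -4 and 2.
  step 6: 0 → 2
  step 7: 2 → 0
  step 8: 0 → -2
The second coordinate changes by +3 each step: at step 8 it is 34.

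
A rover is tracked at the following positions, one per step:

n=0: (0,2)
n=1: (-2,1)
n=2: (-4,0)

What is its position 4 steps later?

Constant displacement of (-2,-1) per step.
step 3: (-4,0) + (-2,-1) → (-6,-1)
step 4: (-6,-1) + (-2,-1) → (-8,-2)
step 5: (-8,-2) + (-2,-1) → (-10,-3)
step 6: (-10,-3) + (-2,-1) → (-12,-4)

(-12,-4)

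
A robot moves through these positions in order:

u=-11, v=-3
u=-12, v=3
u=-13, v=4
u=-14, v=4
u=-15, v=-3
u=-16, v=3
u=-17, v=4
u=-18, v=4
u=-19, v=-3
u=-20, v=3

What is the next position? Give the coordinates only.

U: linear, -1 per step → -21 at step 10.
V: cycles through -3, 3, 4, 4 every 4 steps. Step 10 lands at position 2 of the cycle → 4.

u=-21, v=4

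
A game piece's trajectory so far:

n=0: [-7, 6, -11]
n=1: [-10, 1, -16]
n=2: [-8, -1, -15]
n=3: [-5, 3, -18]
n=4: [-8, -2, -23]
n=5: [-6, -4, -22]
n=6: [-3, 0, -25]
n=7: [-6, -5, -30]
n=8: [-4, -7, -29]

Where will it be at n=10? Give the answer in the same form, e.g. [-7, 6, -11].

The moves between consecutive positions are [-3, -5, -5], [+2, -2, +1], [+3, +4, -3], [-3, -5, -5], [+2, -2, +1], [+3, +4, -3], [-3, -5, -5], [+2, -2, +1]; they repeat the 3-cycle [[-3, -5, -5], [+2, -2, +1], [+3, +4, -3]].
step 9: apply [+3, +4, -3] → [-1, -3, -32]
step 10: apply [-3, -5, -5] → [-4, -8, -37]

[-4, -8, -37]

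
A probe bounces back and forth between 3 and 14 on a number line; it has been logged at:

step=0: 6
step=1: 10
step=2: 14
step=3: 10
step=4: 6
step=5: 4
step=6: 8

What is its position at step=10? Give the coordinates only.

The value reflects between 3 and 14, moving 4 per step.
  step 7: 8 → 12
  step 8: 12 → 12
  step 9: 12 → 8
  step 10: 8 → 4

4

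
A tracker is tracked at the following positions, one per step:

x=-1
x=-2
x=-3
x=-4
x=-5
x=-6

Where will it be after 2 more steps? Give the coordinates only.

Each step adds -1 to the position.
step 6: -6 − 1 → x=-7
step 7: -7 − 1 → x=-8

x=-8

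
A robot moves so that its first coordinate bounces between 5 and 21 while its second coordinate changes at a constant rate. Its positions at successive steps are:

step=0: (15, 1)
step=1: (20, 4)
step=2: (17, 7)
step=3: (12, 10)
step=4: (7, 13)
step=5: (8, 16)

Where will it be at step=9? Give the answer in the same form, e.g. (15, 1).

The first coordinate reflects between 5 and 21, moving 5 per step.
  step 6: 8 → 13
  step 7: 13 → 18
  step 8: 18 → 19
  step 9: 19 → 14
The second coordinate changes by +3 each step: at step 9 it is 28.

(14, 28)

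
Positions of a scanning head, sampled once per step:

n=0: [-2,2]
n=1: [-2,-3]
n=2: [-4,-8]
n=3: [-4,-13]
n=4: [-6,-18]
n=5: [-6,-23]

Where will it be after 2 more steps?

[-8,-33]

The moves between consecutive positions are [+0,-5], [-2,-5], [+0,-5], [-2,-5], [+0,-5]; they repeat the 2-cycle [[+0,-5], [-2,-5]].
step 6: apply [-2,-5] → [-8,-28]
step 7: apply [+0,-5] → [-8,-33]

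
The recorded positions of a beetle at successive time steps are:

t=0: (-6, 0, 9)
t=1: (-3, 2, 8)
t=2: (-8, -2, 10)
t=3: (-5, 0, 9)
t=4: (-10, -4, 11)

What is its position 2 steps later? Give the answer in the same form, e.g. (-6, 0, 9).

The moves between consecutive positions are (+3, +2, -1), (-5, -4, +2), (+3, +2, -1), (-5, -4, +2); they repeat the 2-cycle [(+3, +2, -1), (-5, -4, +2)].
step 5: apply (+3, +2, -1) → (-7, -2, 10)
step 6: apply (-5, -4, +2) → (-12, -6, 12)

(-12, -6, 12)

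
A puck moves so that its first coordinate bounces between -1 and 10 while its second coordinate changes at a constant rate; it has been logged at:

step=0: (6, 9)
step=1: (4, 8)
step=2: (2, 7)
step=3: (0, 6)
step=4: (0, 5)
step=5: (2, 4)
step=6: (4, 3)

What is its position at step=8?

The first coordinate reflects between -1 and 10, moving 2 per step.
  step 7: 4 → 6
  step 8: 6 → 8
The second coordinate changes by -1 each step: at step 8 it is 1.

(8, 1)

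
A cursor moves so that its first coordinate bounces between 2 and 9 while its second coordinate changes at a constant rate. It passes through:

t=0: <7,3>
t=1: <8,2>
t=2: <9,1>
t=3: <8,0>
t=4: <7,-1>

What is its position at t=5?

<6,-2>

The first coordinate travels 1 per step and bounces off the walls at 2 and 9.
  step 5: 7 → 6
The second coordinate changes by -1 each step: at step 5 it is -2.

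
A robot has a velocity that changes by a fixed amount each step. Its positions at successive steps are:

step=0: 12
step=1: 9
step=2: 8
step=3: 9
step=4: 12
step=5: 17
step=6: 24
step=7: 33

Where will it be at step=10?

72

Successive displacements: -3, -1, +1, +3, +5, +7, +9 — each changes by +2.
step 8: 33 + 11 → 44
step 9: 44 + 13 → 57
step 10: 57 + 15 → 72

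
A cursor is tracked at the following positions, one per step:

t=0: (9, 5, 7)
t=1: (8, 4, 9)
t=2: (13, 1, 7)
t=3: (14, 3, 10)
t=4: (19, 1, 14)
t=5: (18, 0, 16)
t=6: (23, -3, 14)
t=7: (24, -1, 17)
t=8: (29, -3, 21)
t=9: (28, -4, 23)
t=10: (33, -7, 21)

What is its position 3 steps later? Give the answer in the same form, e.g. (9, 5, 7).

Step-to-step displacements: (-1, -1, +2), (+5, -3, -2), (+1, +2, +3), (+5, -2, +4), (-1, -1, +2), (+5, -3, -2), (+1, +2, +3), (+5, -2, +4), (-1, -1, +2), (+5, -3, -2) — a repeating cycle of length 4.
step 11: apply (+1, +2, +3) → (34, -5, 24)
step 12: apply (+5, -2, +4) → (39, -7, 28)
step 13: apply (-1, -1, +2) → (38, -8, 30)

(38, -8, 30)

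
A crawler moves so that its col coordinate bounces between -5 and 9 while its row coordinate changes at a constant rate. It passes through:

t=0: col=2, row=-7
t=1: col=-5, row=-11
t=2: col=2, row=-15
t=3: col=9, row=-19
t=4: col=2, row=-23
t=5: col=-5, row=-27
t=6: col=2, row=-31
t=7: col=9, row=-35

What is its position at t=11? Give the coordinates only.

col=9, row=-51

The col coordinate reflects between -5 and 9, moving 7 per step.
  step 8: 9 → 2
  step 9: 2 → -5
  step 10: -5 → 2
  step 11: 2 → 9
The row coordinate changes by -4 each step: at step 11 it is -51.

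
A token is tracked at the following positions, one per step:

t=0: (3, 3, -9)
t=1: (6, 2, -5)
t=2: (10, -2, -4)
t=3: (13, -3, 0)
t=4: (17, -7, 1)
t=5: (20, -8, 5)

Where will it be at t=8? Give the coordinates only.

The moves between consecutive positions are (+3, -1, +4), (+4, -4, +1), (+3, -1, +4), (+4, -4, +1), (+3, -1, +4); they repeat the 2-cycle [(+3, -1, +4), (+4, -4, +1)].
step 6: apply (+4, -4, +1) → (24, -12, 6)
step 7: apply (+3, -1, +4) → (27, -13, 10)
step 8: apply (+4, -4, +1) → (31, -17, 11)

(31, -17, 11)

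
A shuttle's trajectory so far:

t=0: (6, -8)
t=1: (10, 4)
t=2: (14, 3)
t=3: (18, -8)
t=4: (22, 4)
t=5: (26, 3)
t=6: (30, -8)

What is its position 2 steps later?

First: linear, +4 per step → 38 at step 8.
Second: cycles through -8, 4, 3 every 3 steps. Step 8 lands at position 2 of the cycle → 3.

(38, 3)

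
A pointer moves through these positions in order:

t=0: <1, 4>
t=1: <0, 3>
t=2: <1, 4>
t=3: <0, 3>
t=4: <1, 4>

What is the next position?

<0, 3>

Step-to-step displacements: <-1, -1>, <+1, +1>, <-1, -1>, <+1, +1>; each is -1× the previous.
step 5: <1, 4> + <-1, -1> → <0, 3>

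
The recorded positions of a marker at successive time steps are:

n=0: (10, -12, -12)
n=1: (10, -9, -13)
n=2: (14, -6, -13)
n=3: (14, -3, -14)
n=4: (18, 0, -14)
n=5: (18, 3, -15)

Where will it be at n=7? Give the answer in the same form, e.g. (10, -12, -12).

(22, 9, -16)

Differencing gives (+0, +3, -1), (+4, +3, +0), (+0, +3, -1), (+4, +3, +0), (+0, +3, -1). This is the pattern (+0, +3, -1), (+4, +3, +0) repeated.
step 6: apply (+4, +3, +0) → (22, 6, -15)
step 7: apply (+0, +3, -1) → (22, 9, -16)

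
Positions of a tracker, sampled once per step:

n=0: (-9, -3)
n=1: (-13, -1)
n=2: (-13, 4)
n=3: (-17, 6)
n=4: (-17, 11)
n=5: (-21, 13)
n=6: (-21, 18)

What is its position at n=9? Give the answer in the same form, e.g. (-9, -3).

Differencing gives (-4, +2), (+0, +5), (-4, +2), (+0, +5), (-4, +2), (+0, +5). This is the pattern (-4, +2), (+0, +5) repeated.
step 7: apply (-4, +2) → (-25, 20)
step 8: apply (+0, +5) → (-25, 25)
step 9: apply (-4, +2) → (-29, 27)

(-29, 27)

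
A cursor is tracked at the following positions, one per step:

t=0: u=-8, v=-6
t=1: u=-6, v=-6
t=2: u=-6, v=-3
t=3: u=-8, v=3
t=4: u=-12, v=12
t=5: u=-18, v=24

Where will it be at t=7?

First differences are (+2, +0), (+0, +3), (-2, +6), (-4, +9), (-6, +12); their common second difference is (-2, +3) (constant acceleration).
step 6: u=-18, v=24 + (-8, +15) → u=-26, v=39
step 7: u=-26, v=39 + (-10, +18) → u=-36, v=57

u=-36, v=57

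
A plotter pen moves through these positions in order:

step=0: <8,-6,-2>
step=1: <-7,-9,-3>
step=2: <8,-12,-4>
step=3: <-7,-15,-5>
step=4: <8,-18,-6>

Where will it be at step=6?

The first coordinate repeats the cycle [8, -7] with period 2; step 6 mod 2 = 0, giving 8.
The second coordinate changes by -3 each step, so at step 6 it is -6 + 6·(-3) = -24.
The third coordinate changes by -1 each step, so at step 6 it is -2 + 6·(-1) = -8.

<8,-24,-8>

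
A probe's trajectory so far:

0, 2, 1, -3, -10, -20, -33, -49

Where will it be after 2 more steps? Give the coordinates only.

Taking differences between consecutive positions: +2, -1, -4, -7, -10, -13, -16. These grow by -3 each step.
step 8: -49 − 19 → -68
step 9: -68 − 22 → -90

-90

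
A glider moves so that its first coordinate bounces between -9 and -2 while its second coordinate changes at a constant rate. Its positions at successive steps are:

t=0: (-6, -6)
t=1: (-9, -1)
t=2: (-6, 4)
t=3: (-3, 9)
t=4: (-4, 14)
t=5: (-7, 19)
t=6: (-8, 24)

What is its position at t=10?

The first coordinate travels 3 per step and bounces off the walls at -9 and -2.
  step 7: -8 → -5
  step 8: -5 → -2
  step 9: -2 → -5
  step 10: -5 → -8
The second coordinate changes by +5 each step: at step 10 it is 44.

(-8, 44)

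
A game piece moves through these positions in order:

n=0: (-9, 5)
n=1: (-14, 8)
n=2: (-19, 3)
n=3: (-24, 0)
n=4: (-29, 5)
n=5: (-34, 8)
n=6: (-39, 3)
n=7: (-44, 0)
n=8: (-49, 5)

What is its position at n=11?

The first coordinate changes by -5 each step, so at step 11 it is -9 + 11·(-5) = -64.
The second coordinate repeats the cycle [5, 8, 3, 0] with period 4; step 11 mod 4 = 3, giving 0.

(-64, 0)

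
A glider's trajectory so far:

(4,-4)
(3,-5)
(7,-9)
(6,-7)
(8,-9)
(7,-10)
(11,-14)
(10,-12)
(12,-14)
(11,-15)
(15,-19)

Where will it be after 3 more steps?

Step-to-step displacements: (-1,-1), (+4,-4), (-1,+2), (+2,-2), (-1,-1), (+4,-4), (-1,+2), (+2,-2), (-1,-1), (+4,-4) — a repeating cycle of length 4.
step 11: apply (-1,+2) → (14,-17)
step 12: apply (+2,-2) → (16,-19)
step 13: apply (-1,-1) → (15,-20)

(15,-20)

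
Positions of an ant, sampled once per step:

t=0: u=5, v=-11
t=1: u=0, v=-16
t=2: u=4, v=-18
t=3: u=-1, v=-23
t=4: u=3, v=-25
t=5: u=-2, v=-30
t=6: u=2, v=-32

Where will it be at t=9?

The moves between consecutive positions are (-5, -5), (+4, -2), (-5, -5), (+4, -2), (-5, -5), (+4, -2); they repeat the 2-cycle [(-5, -5), (+4, -2)].
step 7: apply (-5, -5) → u=-3, v=-37
step 8: apply (+4, -2) → u=1, v=-39
step 9: apply (-5, -5) → u=-4, v=-44

u=-4, v=-44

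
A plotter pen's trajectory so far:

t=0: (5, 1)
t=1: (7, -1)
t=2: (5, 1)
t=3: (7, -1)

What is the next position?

(5, 1)

The jumps are (+2, -2), (-2, +2), (+2, -2) — a geometric progression with ratio -1.
step 4: (7, -1) + (-2, +2) → (5, 1)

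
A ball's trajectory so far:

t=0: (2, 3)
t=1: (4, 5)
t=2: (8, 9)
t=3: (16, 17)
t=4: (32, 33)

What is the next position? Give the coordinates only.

(64, 65)

Consecutive displacements (+2, +2), (+4, +4), (+8, +8), (+16, +16) scale by a factor of 2 each step.
step 5: (32, 33) + (+32, +32) → (64, 65)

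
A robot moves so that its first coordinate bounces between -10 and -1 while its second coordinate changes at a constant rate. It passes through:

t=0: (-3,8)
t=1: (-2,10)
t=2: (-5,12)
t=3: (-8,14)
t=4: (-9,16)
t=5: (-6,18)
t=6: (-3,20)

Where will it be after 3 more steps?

(-8,26)

The first coordinate travels 3 per step and bounces off the walls at -10 and -1.
  step 7: -3 → -2
  step 8: -2 → -5
  step 9: -5 → -8
The second coordinate changes by +2 each step: at step 9 it is 26.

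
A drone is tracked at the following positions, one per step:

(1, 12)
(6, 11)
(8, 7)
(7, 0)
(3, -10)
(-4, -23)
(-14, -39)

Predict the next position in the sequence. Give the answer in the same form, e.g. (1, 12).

Taking differences between consecutive positions: (+5, -1), (+2, -4), (-1, -7), (-4, -10), (-7, -13), (-10, -16). These grow by (-3, -3) each step.
step 7: (-14, -39) + (-13, -19) → (-27, -58)

(-27, -58)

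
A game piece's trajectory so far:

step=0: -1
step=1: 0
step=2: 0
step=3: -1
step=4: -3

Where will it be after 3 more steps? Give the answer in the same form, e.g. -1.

-15

Taking differences between consecutive positions: +1, +0, -1, -2. These grow by -1 each step.
step 5: -3 − 3 → -6
step 6: -6 − 4 → -10
step 7: -10 − 5 → -15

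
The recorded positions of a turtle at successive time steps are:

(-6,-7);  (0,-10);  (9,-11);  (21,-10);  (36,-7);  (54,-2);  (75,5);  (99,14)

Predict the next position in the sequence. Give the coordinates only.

(126,25)

First differences are (+6,-3), (+9,-1), (+12,+1), (+15,+3), (+18,+5), (+21,+7), (+24,+9); their common second difference is (+3,+2) (constant acceleration).
step 8: (99,14) + (+27,+11) → (126,25)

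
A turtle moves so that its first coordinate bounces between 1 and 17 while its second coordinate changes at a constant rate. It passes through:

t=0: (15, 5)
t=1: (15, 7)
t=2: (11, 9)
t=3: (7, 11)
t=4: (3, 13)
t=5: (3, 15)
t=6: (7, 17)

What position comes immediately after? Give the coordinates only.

The first coordinate travels 4 per step and bounces off the walls at 1 and 17.
  step 7: 7 → 11
The second coordinate changes by +2 each step: at step 7 it is 19.

(11, 19)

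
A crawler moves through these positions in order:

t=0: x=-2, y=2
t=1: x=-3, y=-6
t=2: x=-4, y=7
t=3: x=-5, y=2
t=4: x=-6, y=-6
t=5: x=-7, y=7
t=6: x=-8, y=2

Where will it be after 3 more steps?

x=-11, y=2

X: linear, -1 per step → -11 at step 9.
Y: cycles through 2, -6, 7 every 3 steps. Step 9 lands at position 0 of the cycle → 2.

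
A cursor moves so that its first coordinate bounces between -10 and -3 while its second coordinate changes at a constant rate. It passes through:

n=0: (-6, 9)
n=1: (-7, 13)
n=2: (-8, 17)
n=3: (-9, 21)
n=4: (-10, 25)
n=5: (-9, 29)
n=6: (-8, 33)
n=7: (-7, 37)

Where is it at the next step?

(-6, 41)

The first coordinate travels 1 per step and bounces off the walls at -10 and -3.
  step 8: -7 → -6
The second coordinate changes by +4 each step: at step 8 it is 41.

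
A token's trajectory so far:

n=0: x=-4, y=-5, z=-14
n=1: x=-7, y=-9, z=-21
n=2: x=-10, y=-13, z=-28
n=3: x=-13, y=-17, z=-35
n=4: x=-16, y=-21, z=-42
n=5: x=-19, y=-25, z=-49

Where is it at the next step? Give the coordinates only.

x=-22, y=-29, z=-56

Constant displacement of (-3,-4,-7) per step.
step 6: x=-19, y=-25, z=-49 + (-3,-4,-7) → x=-22, y=-29, z=-56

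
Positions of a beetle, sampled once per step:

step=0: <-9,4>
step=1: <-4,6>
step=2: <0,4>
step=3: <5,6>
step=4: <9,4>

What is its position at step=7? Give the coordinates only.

<23,6>

The moves between consecutive positions are <+5,+2>, <+4,-2>, <+5,+2>, <+4,-2>; they repeat the 2-cycle [<+5,+2>, <+4,-2>].
step 5: apply <+5,+2> → <14,6>
step 6: apply <+4,-2> → <18,4>
step 7: apply <+5,+2> → <23,6>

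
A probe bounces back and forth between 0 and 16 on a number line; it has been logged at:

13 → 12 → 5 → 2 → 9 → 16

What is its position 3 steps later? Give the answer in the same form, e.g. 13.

5

The value reflects between 0 and 16, moving 7 per step.
  step 6: 16 → 9
  step 7: 9 → 2
  step 8: 2 → 5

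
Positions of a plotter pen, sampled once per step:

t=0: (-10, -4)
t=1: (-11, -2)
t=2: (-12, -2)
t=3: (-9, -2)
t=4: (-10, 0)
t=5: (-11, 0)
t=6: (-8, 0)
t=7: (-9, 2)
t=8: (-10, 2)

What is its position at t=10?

(-8, 4)

Differencing gives (-1, +2), (-1, +0), (+3, +0), (-1, +2), (-1, +0), (+3, +0), (-1, +2), (-1, +0). This is the pattern (-1, +2), (-1, +0), (+3, +0) repeated.
step 9: apply (+3, +0) → (-7, 2)
step 10: apply (-1, +2) → (-8, 4)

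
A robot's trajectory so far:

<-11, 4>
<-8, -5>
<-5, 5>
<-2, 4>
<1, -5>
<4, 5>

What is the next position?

The first coordinate changes by +3 each step, so at step 6 it is -11 + 6·(3) = 7.
The second coordinate repeats the cycle [4, -5, 5] with period 3; step 6 mod 3 = 0, giving 4.

<7, 4>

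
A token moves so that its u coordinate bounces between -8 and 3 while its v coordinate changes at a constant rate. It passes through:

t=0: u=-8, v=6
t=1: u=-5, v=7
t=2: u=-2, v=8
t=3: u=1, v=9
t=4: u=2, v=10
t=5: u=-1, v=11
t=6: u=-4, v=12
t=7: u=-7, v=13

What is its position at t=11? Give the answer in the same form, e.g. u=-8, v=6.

The u coordinate reflects between -8 and 3, moving 3 per step.
  step 8: -7 → -6
  step 9: -6 → -3
  step 10: -3 → 0
  step 11: 0 → 3
The v coordinate changes by +1 each step: at step 11 it is 17.

u=3, v=17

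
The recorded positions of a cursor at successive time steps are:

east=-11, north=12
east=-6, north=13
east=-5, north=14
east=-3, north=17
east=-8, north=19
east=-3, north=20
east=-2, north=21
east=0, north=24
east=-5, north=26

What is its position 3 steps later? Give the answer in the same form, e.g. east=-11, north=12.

east=3, north=31

The moves between consecutive positions are (+5, +1), (+1, +1), (+2, +3), (-5, +2), (+5, +1), (+1, +1), (+2, +3), (-5, +2); they repeat the 4-cycle [(+5, +1), (+1, +1), (+2, +3), (-5, +2)].
step 9: apply (+5, +1) → east=0, north=27
step 10: apply (+1, +1) → east=1, north=28
step 11: apply (+2, +3) → east=3, north=31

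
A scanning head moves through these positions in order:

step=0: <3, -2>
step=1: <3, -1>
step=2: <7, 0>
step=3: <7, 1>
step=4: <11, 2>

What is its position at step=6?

<15, 4>

Differencing gives <+0, +1>, <+4, +1>, <+0, +1>, <+4, +1>. This is the pattern <+0, +1>, <+4, +1> repeated.
step 5: apply <+0, +1> → <11, 3>
step 6: apply <+4, +1> → <15, 4>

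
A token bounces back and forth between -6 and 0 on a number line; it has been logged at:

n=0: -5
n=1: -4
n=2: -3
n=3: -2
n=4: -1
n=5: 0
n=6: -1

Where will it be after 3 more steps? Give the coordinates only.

-4

The value reflects between -6 and 0, moving 1 per step.
  step 7: -1 → -2
  step 8: -2 → -3
  step 9: -3 → -4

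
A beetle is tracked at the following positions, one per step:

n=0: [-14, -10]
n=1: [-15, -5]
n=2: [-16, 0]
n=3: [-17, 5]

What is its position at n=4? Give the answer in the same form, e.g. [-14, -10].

Constant displacement of [-1, +5] per step.
step 4: [-17, 5] + [-1, +5] → [-18, 10]

[-18, 10]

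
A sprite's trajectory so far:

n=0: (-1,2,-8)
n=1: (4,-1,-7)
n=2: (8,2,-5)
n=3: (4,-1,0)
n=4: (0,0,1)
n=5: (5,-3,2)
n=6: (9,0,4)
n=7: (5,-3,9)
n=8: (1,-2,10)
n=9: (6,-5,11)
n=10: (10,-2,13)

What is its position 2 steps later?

(2,-4,19)

Step-to-step displacements: (+5,-3,+1), (+4,+3,+2), (-4,-3,+5), (-4,+1,+1), (+5,-3,+1), (+4,+3,+2), (-4,-3,+5), (-4,+1,+1), (+5,-3,+1), (+4,+3,+2) — a repeating cycle of length 4.
step 11: apply (-4,-3,+5) → (6,-5,18)
step 12: apply (-4,+1,+1) → (2,-4,19)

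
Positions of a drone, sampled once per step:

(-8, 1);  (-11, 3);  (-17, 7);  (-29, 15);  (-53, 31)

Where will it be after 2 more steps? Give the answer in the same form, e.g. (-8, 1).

The jumps are (-3, +2), (-6, +4), (-12, +8), (-24, +16) — a geometric progression with ratio 2.
step 5: (-53, 31) + (-48, +32) → (-101, 63)
step 6: (-101, 63) + (-96, +64) → (-197, 127)

(-197, 127)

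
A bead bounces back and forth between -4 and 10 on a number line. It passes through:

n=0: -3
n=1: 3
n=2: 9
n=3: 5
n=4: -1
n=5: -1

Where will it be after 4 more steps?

The value travels 6 per step and bounces off the walls at -4 and 10.
  step 6: -1 → 5
  step 7: 5 → 9
  step 8: 9 → 3
  step 9: 3 → -3

-3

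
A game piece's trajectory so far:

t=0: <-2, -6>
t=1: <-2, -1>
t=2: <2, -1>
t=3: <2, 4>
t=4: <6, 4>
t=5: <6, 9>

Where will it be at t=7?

<10, 14>

Step-to-step displacements: <+0, +5>, <+4, +0>, <+0, +5>, <+4, +0>, <+0, +5> — a repeating cycle of length 2.
step 6: apply <+4, +0> → <10, 9>
step 7: apply <+0, +5> → <10, 14>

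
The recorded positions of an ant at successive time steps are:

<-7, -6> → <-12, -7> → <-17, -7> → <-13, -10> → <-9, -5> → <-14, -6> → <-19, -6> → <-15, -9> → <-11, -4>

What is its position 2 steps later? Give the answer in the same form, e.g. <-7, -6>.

<-21, -5>

Differencing gives <-5, -1>, <-5, +0>, <+4, -3>, <+4, +5>, <-5, -1>, <-5, +0>, <+4, -3>, <+4, +5>. This is the pattern <-5, -1>, <-5, +0>, <+4, -3>, <+4, +5> repeated.
step 9: apply <-5, -1> → <-16, -5>
step 10: apply <-5, +0> → <-21, -5>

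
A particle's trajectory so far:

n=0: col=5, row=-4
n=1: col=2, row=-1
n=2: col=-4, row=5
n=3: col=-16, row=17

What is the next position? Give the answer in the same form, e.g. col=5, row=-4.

col=-40, row=41

The jumps are (-3,+3), (-6,+6), (-12,+12) — a geometric progression with ratio 2.
step 4: col=-16, row=17 + (-24,+24) → col=-40, row=41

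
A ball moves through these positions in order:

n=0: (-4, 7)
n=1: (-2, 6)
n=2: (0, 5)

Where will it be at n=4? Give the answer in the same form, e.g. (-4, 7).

(4, 3)

Each step adds (+2, -1) to the position.
step 3: (0, 5) + (+2, -1) → (2, 4)
step 4: (2, 4) + (+2, -1) → (4, 3)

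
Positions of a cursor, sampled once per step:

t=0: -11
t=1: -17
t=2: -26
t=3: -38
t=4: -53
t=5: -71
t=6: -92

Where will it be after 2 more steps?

-143

Successive displacements: -6, -9, -12, -15, -18, -21 — each changes by -3.
step 7: -92 − 24 → -116
step 8: -116 − 27 → -143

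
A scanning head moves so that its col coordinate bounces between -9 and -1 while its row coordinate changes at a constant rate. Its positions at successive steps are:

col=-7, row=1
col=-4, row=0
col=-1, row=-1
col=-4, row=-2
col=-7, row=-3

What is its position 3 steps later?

col=-2, row=-6

The col coordinate reflects between -9 and -1, moving 3 per step.
  step 5: -7 → -8
  step 6: -8 → -5
  step 7: -5 → -2
The row coordinate changes by -1 each step: at step 7 it is -6.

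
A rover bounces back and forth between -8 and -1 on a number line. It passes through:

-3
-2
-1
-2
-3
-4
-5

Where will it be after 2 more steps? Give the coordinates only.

-7

The value travels 1 per step and bounces off the walls at -8 and -1.
  step 7: -5 → -6
  step 8: -6 → -7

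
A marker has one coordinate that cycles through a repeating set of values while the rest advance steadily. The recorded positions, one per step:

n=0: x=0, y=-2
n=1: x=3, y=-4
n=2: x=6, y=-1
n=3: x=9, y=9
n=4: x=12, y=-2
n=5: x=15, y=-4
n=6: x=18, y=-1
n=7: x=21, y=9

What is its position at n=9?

X: linear, +3 per step → 27 at step 9.
Y: cycles through -2, -4, -1, 9 every 4 steps. Step 9 lands at position 1 of the cycle → -4.

x=27, y=-4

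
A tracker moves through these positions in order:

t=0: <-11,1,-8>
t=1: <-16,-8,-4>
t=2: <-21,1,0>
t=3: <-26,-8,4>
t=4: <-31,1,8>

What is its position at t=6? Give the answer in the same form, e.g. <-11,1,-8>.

<-41,1,16>

First: linear, -5 per step → -41 at step 6.
Second: cycles through 1, -8 every 2 steps. Step 6 lands at position 0 of the cycle → 1.
Third: linear, +4 per step → 16 at step 6.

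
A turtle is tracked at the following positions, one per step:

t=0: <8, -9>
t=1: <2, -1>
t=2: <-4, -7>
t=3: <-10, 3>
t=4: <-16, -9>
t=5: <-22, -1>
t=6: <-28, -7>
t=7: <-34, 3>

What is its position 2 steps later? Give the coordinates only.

First: linear, -6 per step → -46 at step 9.
Second: cycles through -9, -1, -7, 3 every 4 steps. Step 9 lands at position 1 of the cycle → -1.

<-46, -1>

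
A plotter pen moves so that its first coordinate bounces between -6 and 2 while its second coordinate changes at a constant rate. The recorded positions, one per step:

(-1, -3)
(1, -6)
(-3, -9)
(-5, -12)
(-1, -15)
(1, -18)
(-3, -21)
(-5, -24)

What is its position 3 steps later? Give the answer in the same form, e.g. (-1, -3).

The first coordinate travels 4 per step and bounces off the walls at -6 and 2.
  step 8: -5 → -1
  step 9: -1 → 1
  step 10: 1 → -3
The second coordinate changes by -3 each step: at step 10 it is -33.

(-3, -33)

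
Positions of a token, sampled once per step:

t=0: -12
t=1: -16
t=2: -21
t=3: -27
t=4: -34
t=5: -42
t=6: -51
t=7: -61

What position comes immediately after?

First differences are -4, -5, -6, -7, -8, -9, -10; their common second difference is -1 (constant acceleration).
step 8: -61 − 11 → -72

-72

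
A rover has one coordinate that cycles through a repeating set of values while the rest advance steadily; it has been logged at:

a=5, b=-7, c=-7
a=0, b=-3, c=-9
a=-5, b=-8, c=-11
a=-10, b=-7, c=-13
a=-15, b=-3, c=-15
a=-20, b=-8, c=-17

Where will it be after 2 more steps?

The a coordinate changes by -5 each step, so at step 7 it is 5 + 7·(-5) = -30.
The b coordinate repeats the cycle [-7, -3, -8] with period 3; step 7 mod 3 = 1, giving -3.
The c coordinate changes by -2 each step, so at step 7 it is -7 + 7·(-2) = -21.

a=-30, b=-3, c=-21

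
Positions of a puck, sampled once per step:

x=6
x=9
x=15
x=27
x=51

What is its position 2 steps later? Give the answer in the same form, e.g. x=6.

Consecutive displacements +3, +6, +12, +24 scale by a factor of 2 each step.
step 5: 51 + 48 → x=99
step 6: 99 + 96 → x=195

x=195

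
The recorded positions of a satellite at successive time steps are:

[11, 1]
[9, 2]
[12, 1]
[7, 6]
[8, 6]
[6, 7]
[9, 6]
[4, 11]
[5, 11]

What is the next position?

[3, 12]

The moves between consecutive positions are [-2, +1], [+3, -1], [-5, +5], [+1, +0], [-2, +1], [+3, -1], [-5, +5], [+1, +0]; they repeat the 4-cycle [[-2, +1], [+3, -1], [-5, +5], [+1, +0]].
step 9: apply [-2, +1] → [3, 12]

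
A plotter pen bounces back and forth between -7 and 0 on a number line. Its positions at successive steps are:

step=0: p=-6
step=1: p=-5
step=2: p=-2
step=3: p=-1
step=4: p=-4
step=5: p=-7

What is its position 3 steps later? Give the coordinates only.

p=-2

The value reflects between -7 and 0, moving 3 per step.
  step 6: -7 → -4
  step 7: -4 → -1
  step 8: -1 → -2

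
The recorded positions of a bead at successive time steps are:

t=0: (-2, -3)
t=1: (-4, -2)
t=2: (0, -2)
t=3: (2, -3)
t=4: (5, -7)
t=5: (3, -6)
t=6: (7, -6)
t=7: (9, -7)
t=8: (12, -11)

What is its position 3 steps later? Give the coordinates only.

Step-to-step displacements: (-2, +1), (+4, +0), (+2, -1), (+3, -4), (-2, +1), (+4, +0), (+2, -1), (+3, -4) — a repeating cycle of length 4.
step 9: apply (-2, +1) → (10, -10)
step 10: apply (+4, +0) → (14, -10)
step 11: apply (+2, -1) → (16, -11)

(16, -11)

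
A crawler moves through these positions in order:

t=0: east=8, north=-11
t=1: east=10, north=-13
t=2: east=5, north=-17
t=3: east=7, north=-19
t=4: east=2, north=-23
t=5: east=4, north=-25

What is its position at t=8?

The moves between consecutive positions are (+2,-2), (-5,-4), (+2,-2), (-5,-4), (+2,-2); they repeat the 2-cycle [(+2,-2), (-5,-4)].
step 6: apply (-5,-4) → east=-1, north=-29
step 7: apply (+2,-2) → east=1, north=-31
step 8: apply (-5,-4) → east=-4, north=-35

east=-4, north=-35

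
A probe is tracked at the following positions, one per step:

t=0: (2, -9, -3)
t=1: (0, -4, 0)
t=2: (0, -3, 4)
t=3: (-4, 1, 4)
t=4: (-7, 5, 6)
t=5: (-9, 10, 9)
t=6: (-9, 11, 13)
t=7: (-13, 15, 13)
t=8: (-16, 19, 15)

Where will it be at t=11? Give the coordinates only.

(-22, 29, 22)

The moves between consecutive positions are (-2, +5, +3), (+0, +1, +4), (-4, +4, +0), (-3, +4, +2), (-2, +5, +3), (+0, +1, +4), (-4, +4, +0), (-3, +4, +2); they repeat the 4-cycle [(-2, +5, +3), (+0, +1, +4), (-4, +4, +0), (-3, +4, +2)].
step 9: apply (-2, +5, +3) → (-18, 24, 18)
step 10: apply (+0, +1, +4) → (-18, 25, 22)
step 11: apply (-4, +4, +0) → (-22, 29, 22)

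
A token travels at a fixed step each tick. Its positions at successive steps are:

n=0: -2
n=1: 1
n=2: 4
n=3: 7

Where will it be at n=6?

The position changes by +3 every step.
step 4: 7 + 3 → 10
step 5: 10 + 3 → 13
step 6: 13 + 3 → 16

16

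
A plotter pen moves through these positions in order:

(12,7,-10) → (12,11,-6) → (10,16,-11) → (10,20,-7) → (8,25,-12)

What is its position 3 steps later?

Differencing gives (+0,+4,+4), (-2,+5,-5), (+0,+4,+4), (-2,+5,-5). This is the pattern (+0,+4,+4), (-2,+5,-5) repeated.
step 5: apply (+0,+4,+4) → (8,29,-8)
step 6: apply (-2,+5,-5) → (6,34,-13)
step 7: apply (+0,+4,+4) → (6,38,-9)

(6,38,-9)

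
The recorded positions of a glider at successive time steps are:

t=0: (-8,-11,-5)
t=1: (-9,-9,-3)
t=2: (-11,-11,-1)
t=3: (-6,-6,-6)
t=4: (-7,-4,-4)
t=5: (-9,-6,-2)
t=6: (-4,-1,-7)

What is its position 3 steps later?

Differencing gives (-1,+2,+2), (-2,-2,+2), (+5,+5,-5), (-1,+2,+2), (-2,-2,+2), (+5,+5,-5). This is the pattern (-1,+2,+2), (-2,-2,+2), (+5,+5,-5) repeated.
step 7: apply (-1,+2,+2) → (-5,1,-5)
step 8: apply (-2,-2,+2) → (-7,-1,-3)
step 9: apply (+5,+5,-5) → (-2,4,-8)

(-2,4,-8)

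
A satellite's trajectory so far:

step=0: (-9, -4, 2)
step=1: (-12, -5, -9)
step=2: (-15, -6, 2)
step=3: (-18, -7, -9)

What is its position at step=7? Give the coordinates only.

First: linear, -3 per step → -30 at step 7.
Second: linear, -1 per step → -11 at step 7.
Third: cycles through 2, -9 every 2 steps. Step 7 lands at position 1 of the cycle → -9.

(-30, -11, -9)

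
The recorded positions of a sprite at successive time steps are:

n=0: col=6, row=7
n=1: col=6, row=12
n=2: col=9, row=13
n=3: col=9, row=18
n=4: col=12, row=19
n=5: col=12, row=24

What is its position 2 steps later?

Differencing gives (+0,+5), (+3,+1), (+0,+5), (+3,+1), (+0,+5). This is the pattern (+0,+5), (+3,+1) repeated.
step 6: apply (+3,+1) → col=15, row=25
step 7: apply (+0,+5) → col=15, row=30

col=15, row=30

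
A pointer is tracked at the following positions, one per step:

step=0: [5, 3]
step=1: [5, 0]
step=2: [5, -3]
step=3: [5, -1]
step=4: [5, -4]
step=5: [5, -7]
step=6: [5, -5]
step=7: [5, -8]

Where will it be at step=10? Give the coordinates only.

Step-to-step displacements: [+0, -3], [+0, -3], [+0, +2], [+0, -3], [+0, -3], [+0, +2], [+0, -3] — a repeating cycle of length 3.
step 8: apply [+0, -3] → [5, -11]
step 9: apply [+0, +2] → [5, -9]
step 10: apply [+0, -3] → [5, -12]

[5, -12]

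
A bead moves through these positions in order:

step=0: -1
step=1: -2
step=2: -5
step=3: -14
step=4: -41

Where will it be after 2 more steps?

-365

Step-to-step displacements: -1, -3, -9, -27; each is 3× the previous.
step 5: -41 − 81 → -122
step 6: -122 − 243 → -365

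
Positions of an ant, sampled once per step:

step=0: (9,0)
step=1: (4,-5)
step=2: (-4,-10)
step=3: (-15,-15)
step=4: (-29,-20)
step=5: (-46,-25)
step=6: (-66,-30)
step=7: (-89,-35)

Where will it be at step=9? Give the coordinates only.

(-144,-45)

Taking differences between consecutive positions: (-5,-5), (-8,-5), (-11,-5), (-14,-5), (-17,-5), (-20,-5), (-23,-5). These grow by (-3,+0) each step.
step 8: (-89,-35) + (-26,-5) → (-115,-40)
step 9: (-115,-40) + (-29,-5) → (-144,-45)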